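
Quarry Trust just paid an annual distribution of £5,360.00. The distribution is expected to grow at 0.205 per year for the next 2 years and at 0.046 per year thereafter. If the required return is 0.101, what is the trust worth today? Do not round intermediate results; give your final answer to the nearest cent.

D_1 = 6458.80000
D_2 = 7782.85400
Terminal value at year 2: TV = D_2×(1+g_2)/(r−g_2) = 8140.86528/0.055 = 148015.73244
P_0 = D_1/(1+r)^1 + D_2/(1+r)^2 + TV/(1+r)^2
    = 5866.30336 + 6420.43193 + 122104.94170 = 134391.67699

£134391.68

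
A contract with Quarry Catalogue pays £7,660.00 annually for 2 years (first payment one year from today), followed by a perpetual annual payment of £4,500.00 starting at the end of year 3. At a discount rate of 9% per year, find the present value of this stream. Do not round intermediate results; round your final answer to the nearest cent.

£55558.79

PV of 2-year annuity: £7,660.00 × [1 − (1+0.09)^−2] / 0.09 = 13474.79168
Perpetuity value at year 2: £4,500.00 / 0.09 = 50000.00000
PV of perpetuity: 50000.00000 / (1+0.09)^2 = 42083.99966
Total PV = 13474.79168 + 42083.99966 = 55558.79135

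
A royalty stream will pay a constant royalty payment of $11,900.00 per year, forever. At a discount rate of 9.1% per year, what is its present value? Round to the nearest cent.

Level perpetuity: PV = C / r = $11,900.00 / 0.091 = $130,769.23

$130769.23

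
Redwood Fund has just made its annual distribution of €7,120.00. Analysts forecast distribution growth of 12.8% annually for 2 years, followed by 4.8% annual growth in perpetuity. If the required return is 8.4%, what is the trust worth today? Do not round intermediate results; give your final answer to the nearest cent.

D_1 = 8031.36000
D_2 = 9059.37408
Terminal value at year 2: TV = D_2×(1+g_2)/(r−g_2) = 9494.22404/0.036 = 263728.44544
P_0 = D_1/(1+r)^1 + D_2/(1+r)^2 + TV/(1+r)^2
    = 7409.00369 + 7709.73816 + 224439.04413 = 239557.78598

€239557.79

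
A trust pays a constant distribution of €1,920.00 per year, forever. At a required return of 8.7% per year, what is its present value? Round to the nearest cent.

Level perpetuity: PV = C / r = €1,920.00 / 0.087 = €22,068.97

€22068.97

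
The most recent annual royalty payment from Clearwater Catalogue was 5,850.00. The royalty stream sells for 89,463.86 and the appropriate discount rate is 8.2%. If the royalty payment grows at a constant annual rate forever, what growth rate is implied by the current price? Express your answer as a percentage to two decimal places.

1.56%

P = D₀(1+g)/(r−g) ⇒ P(r−g) = D₀(1+g) ⇒ g(P+D₀) = P·r − D₀
g = (P·r − D₀)/(P + D₀) = (89,463.86×0.082 − 5,850.00) / (89,463.86 + 5,850.00) = 0.015591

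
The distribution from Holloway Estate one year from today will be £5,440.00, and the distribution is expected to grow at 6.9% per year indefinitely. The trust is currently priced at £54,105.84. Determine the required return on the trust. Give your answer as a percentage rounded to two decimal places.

16.95%

P = D₁/(r − g) ⇒ r = D₁/P + g = £5,440.0000/£54,105.84 + 0.069 = 0.100544 + 0.069 = 0.169544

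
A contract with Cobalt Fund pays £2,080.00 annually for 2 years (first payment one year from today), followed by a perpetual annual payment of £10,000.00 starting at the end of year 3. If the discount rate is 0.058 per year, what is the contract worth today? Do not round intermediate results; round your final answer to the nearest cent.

£157852.52

PV of 2-year annuity: £2,080.00 × [1 − (1+0.058)^−2] / 0.058 = 3824.17158
Perpetuity value at year 2: £10,000.00 / 0.058 = 172413.79310
PV of perpetuity: 172413.79310 / (1+0.058)^2 = 154028.35280
Total PV = 3824.17158 + 154028.35280 = 157852.52438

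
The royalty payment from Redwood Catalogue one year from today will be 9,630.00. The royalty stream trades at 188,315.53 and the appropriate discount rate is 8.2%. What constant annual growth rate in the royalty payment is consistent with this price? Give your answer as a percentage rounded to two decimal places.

3.09%

P = D₁/(r−g) ⇒ g = r − D₁/P = 0.082 − 9,630.00/188,315.53 = 0.030862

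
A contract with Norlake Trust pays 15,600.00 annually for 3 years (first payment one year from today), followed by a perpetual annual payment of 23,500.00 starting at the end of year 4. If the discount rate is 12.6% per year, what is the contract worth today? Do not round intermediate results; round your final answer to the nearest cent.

PV of 3-year annuity: 15,600.00 × [1 − (1+0.126)^−3] / 0.126 = 37085.60749
Perpetuity value at year 3: 23,500.00 / 0.126 = 186507.93651
PV of perpetuity: 186507.93651 / (1+0.126)^3 = 130641.79701
Total PV = 37085.60749 + 130641.79701 = 167727.40451

167727.40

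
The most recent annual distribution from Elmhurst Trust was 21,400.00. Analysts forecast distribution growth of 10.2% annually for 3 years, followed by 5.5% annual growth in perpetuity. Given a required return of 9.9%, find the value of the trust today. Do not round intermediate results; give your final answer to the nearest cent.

D_1 = 23582.80000
D_2 = 25988.24560
D_3 = 28639.04665
Terminal value at year 3: TV = D_3×(1+g_2)/(r−g_2) = 30214.19422/0.044 = 686686.23220
P_0 = D_1/(1+r)^1 + D_2/(1+r)^2 + D_3/(1+r)^3 + TV/(1+r)^3
    = 21458.41674 + 21516.99295 + 21575.72905 + 517327.13979 = 581878.27853

581878.28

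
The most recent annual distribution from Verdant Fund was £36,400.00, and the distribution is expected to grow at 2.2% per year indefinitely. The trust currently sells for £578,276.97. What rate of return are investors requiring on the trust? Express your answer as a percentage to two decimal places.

8.63%

D₁ = £36,400.00 × 1.022 = £37,200.8000
P = D₁/(r − g) ⇒ r = D₁/P + g = £37,200.8000/£578,276.97 + 0.022 = 0.064330 + 0.022 = 0.086330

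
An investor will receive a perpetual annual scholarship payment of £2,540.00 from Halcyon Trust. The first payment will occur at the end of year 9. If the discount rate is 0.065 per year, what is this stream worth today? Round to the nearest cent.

Value at end of year 8: C / r = £2,540.00 / 0.065 = £39,076.9231
Discount to today: PV = £39,076.9231 / (1 + 0.065)^8 = £39,076.9231 / 1.654996 = £23,611.50

£23611.50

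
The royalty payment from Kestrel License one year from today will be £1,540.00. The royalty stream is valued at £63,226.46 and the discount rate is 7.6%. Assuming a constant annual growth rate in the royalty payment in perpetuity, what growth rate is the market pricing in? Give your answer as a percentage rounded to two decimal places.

5.16%

P = D₁/(r−g) ⇒ g = r − D₁/P = 0.076 − £1,540.00/£63,226.46 = 0.051643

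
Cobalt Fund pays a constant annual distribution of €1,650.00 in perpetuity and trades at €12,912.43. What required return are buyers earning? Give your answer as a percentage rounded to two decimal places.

P = C/r ⇒ r = C/P = €1,650.00/€12,912.43 = 0.127784

12.78%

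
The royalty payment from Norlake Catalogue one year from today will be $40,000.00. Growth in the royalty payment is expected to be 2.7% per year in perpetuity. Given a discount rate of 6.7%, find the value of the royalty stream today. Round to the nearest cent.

Growing perpetuity: P = D₁ / (r − g) = $40,000.0000 / (0.067 − 0.027) = $1,000,000.00

$1000000.00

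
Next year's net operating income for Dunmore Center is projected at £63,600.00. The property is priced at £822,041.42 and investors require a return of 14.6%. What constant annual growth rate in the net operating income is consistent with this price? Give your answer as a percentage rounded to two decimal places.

P = D₁/(r−g) ⇒ g = r − D₁/P = 0.146 − £63,600.00/£822,041.42 = 0.068632

6.86%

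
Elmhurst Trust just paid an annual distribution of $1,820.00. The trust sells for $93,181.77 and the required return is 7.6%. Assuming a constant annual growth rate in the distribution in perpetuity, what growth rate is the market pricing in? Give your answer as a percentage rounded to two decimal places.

P = D₀(1+g)/(r−g) ⇒ P(r−g) = D₀(1+g) ⇒ g(P+D₀) = P·r − D₀
g = (P·r − D₀)/(P + D₀) = ($93,181.77×0.076 − $1,820.00) / ($93,181.77 + $1,820.00) = 0.055386

5.54%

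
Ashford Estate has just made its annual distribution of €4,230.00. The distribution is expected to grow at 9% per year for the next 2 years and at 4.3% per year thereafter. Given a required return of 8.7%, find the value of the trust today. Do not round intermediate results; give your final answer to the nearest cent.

D_1 = 4610.70000
D_2 = 5025.66300
Terminal value at year 2: TV = D_2×(1+g_2)/(r−g_2) = 5241.76651/0.044 = 119131.05702
P_0 = D_1/(1+r)^1 + D_2/(1+r)^2 + TV/(1+r)^2
    = 4241.67433 + 4253.38089 + 100824.46055 = 109319.51576

€109319.52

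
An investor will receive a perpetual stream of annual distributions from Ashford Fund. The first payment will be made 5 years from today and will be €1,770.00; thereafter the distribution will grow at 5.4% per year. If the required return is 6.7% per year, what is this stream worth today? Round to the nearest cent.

Value at end of year 4: C₁ / (r − g) = €1,770.00 / (0.067 − 0.054) = €136,153.8462
Discount to today: PV = €136,153.8462 / (1 + 0.067)^4 = €136,153.8462 / 1.296157 = €105,044.24

€105044.24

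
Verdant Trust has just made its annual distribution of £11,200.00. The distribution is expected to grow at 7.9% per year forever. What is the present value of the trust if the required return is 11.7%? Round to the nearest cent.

£318021.05

D₁ = D₀ × (1 + g) = £11,200.00 × 1.079 = £12,084.8000
Growing perpetuity: P = D₁ / (r − g) = £12,084.8000 / (0.117 − 0.079) = £318,021.05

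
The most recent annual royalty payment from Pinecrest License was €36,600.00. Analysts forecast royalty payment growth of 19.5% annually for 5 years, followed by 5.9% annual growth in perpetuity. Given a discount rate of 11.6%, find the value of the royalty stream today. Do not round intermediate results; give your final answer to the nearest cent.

D_1 = 43737.00000
D_2 = 52265.71500
D_3 = 62457.52943
D_4 = 74636.74766
D_5 = 89190.91346
Terminal value at year 5: TV = D_5×(1+g_2)/(r−g_2) = 94453.17735/0.057 = 1657073.28686
P_0 = D_1/(1+r)^1 + D_2/(1+r)^2 + D_3/(1+r)^3 + D_4/(1+r)^4 + D_5/(1+r)^5 + TV/(1+r)^5
    = 39190.86022 + 41965.12362 + 44935.77305 + 48116.71039 + 51522.82161 + 957239.79092 = 1182971.07980

€1182971.08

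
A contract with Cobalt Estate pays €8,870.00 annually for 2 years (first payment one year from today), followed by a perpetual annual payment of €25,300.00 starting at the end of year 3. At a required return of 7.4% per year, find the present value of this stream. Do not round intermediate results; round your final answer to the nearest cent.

PV of 2-year annuity: €8,870.00 × [1 − (1+0.074)^−2] / 0.074 = 15948.64566
Perpetuity value at year 2: €25,300.00 / 0.074 = 341891.89189
PV of perpetuity: 341891.89189 / (1+0.074)^2 = 296401.39187
Total PV = 15948.64566 + 296401.39187 = 312350.03753

€312350.04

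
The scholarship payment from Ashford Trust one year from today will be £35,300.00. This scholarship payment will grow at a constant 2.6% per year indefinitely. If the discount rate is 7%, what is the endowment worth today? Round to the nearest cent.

Growing perpetuity: P = D₁ / (r − g) = £35,300.0000 / (0.07 − 0.026) = £802,272.73

£802272.73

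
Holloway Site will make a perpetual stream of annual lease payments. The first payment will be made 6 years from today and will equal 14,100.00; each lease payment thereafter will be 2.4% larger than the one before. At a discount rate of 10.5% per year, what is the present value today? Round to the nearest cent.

Value at end of year 5: C₁ / (r − g) = 14,100.00 / (0.105 − 0.024) = 174,074.0741
Discount to today: PV = 174,074.0741 / (1 + 0.105)^5 = 174,074.0741 / 1.647447 = 105,662.94

105662.94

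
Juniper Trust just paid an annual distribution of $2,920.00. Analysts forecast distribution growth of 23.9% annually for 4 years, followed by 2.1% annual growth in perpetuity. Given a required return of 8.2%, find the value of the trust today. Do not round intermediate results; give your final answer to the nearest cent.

$100611.64

D_1 = 3617.88000
D_2 = 4482.55332
D_3 = 5553.88356
D_4 = 6881.26174
Terminal value at year 4: TV = D_4×(1+g_2)/(r−g_2) = 7025.76823/0.061 = 115176.52839
P_0 = D_1/(1+r)^1 + D_2/(1+r)^2 + D_3/(1+r)^3 + D_4/(1+r)^4 + TV/(1+r)^4
    = 3343.69686 + 3828.87283 + 4384.44865 + 5020.63945 + 84033.98154 = 100611.63933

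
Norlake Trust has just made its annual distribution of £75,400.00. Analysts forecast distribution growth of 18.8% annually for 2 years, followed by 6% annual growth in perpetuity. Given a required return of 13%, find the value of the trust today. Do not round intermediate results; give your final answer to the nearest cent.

D_1 = 89575.20000
D_2 = 106415.33760
Terminal value at year 2: TV = D_2×(1+g_2)/(r−g_2) = 112800.25786/0.07 = 1611432.25509
P_0 = D_1/(1+r)^1 + D_2/(1+r)^2 + TV/(1+r)^2
    = 79270.08850 + 83338.81870 + 1261987.82605 = 1424596.73325

£1424596.73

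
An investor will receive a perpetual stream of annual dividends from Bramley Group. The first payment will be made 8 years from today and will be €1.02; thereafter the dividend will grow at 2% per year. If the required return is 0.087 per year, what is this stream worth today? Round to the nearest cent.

€8.49

Value at end of year 7: C₁ / (r − g) = €1.02 / (0.087 − 0.02) = €15.2239
Discount to today: PV = €15.2239 / (1 + 0.087)^7 = €15.2239 / 1.793109 = €8.49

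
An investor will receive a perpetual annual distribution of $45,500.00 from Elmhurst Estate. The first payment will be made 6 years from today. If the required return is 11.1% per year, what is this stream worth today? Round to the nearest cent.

$242168.76

Value at end of year 5: C / r = $45,500.00 / 0.111 = $409,909.9099
Discount to today: PV = $409,909.9099 / (1 + 0.111)^5 = $409,909.9099 / 1.692662 = $242,168.76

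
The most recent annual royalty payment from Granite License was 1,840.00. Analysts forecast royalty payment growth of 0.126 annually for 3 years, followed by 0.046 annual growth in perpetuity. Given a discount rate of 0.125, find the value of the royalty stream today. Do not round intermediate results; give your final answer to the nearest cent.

D_1 = 2071.84000
D_2 = 2332.89184
D_3 = 2626.83621
Terminal value at year 3: TV = D_3×(1+g_2)/(r−g_2) = 2747.67068/0.079 = 34780.64149
P_0 = D_1/(1+r)^1 + D_2/(1+r)^2 + D_3/(1+r)^3 + TV/(1+r)^3
    = 1841.63556 + 1843.27256 + 1844.91103 + 24427.55616 = 29957.37531

29957.38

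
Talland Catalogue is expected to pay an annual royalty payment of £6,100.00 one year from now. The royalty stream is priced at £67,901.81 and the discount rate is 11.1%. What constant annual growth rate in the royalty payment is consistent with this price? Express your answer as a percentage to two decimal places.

P = D₁/(r−g) ⇒ g = r − D₁/P = 0.111 − £6,100.00/£67,901.81 = 0.021164

2.12%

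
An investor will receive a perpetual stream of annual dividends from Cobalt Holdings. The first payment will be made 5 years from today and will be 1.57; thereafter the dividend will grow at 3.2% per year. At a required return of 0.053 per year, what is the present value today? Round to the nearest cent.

60.81

Value at end of year 4: C₁ / (r − g) = 1.57 / (0.053 − 0.032) = 74.7619
Discount to today: PV = 74.7619 / (1 + 0.053)^4 = 74.7619 / 1.229457 = 60.81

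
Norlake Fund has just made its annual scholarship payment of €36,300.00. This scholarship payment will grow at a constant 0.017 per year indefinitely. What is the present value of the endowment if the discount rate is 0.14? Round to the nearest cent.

€300139.02

D₁ = D₀ × (1 + g) = €36,300.00 × 1.017 = €36,917.1000
Growing perpetuity: P = D₁ / (r − g) = €36,917.1000 / (0.14 − 0.017) = €300,139.02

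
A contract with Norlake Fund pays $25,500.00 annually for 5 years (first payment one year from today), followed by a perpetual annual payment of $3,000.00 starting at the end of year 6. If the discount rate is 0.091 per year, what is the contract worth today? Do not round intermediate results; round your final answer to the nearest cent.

PV of 5-year annuity: $25,500.00 × [1 − (1+0.091)^−5] / 0.091 = 98929.28506
Perpetuity value at year 5: $3,000.00 / 0.091 = 32967.03297
PV of perpetuity: 32967.03297 / (1+0.091)^5 = 21328.29355
Total PV = 98929.28506 + 21328.29355 = 120257.57860

$120257.58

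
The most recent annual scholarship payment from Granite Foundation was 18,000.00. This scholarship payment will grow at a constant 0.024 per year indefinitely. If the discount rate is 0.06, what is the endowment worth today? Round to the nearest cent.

D₁ = D₀ × (1 + g) = 18,000.00 × 1.024 = 18,432.0000
Growing perpetuity: P = D₁ / (r − g) = 18,432.0000 / (0.06 − 0.024) = 512,000.00

512000.00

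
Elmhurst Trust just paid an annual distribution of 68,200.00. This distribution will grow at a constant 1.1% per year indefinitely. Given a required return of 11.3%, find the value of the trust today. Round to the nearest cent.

675982.35

D₁ = D₀ × (1 + g) = 68,200.00 × 1.011 = 68,950.2000
Growing perpetuity: P = D₁ / (r − g) = 68,950.2000 / (0.113 − 0.011) = 675,982.35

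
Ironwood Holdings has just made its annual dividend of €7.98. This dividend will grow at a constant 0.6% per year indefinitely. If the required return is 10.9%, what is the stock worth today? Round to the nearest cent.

€77.94

D₁ = D₀ × (1 + g) = €7.98 × 1.006 = €8.0279
Growing perpetuity: P = D₁ / (r − g) = €8.0279 / (0.109 − 0.006) = €77.94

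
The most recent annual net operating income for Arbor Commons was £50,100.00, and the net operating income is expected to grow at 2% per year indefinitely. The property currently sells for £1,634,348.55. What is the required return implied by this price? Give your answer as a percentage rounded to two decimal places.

5.13%

D₁ = £50,100.00 × 1.02 = £51,102.0000
P = D₁/(r − g) ⇒ r = D₁/P + g = £51,102.0000/£1,634,348.55 + 0.02 = 0.031268 + 0.02 = 0.051268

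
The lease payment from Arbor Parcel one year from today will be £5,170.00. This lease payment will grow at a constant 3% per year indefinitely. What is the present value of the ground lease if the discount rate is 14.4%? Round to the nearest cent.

£45350.88

Growing perpetuity: P = D₁ / (r − g) = £5,170.0000 / (0.144 − 0.03) = £45,350.88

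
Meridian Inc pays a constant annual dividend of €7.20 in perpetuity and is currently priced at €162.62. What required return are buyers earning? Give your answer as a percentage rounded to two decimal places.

4.43%

P = C/r ⇒ r = C/P = €7.20/€162.62 = 0.044275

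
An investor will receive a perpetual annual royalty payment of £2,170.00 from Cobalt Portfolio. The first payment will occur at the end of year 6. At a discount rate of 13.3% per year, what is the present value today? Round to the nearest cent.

Value at end of year 5: C / r = £2,170.00 / 0.133 = £16,315.7895
Discount to today: PV = £16,315.7895 / (1 + 0.133)^5 = £16,315.7895 / 1.867022 = £8,738.94

£8738.94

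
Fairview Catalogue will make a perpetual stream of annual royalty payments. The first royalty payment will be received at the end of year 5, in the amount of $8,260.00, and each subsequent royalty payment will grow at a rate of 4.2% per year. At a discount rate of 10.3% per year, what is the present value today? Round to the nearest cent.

$91484.64

Value at end of year 4: C₁ / (r − g) = $8,260.00 / (0.103 − 0.042) = $135,409.8361
Discount to today: PV = $135,409.8361 / (1 + 0.103)^4 = $135,409.8361 / 1.480137 = $91,484.64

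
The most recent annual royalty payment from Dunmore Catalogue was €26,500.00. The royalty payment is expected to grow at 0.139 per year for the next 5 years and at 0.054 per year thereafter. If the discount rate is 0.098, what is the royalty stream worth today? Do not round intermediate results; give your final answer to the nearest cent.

€910604.44

D_1 = 30183.50000
D_2 = 34379.00650
D_3 = 39157.68840
D_4 = 44600.60709
D_5 = 50800.09148
Terminal value at year 5: TV = D_5×(1+g_2)/(r−g_2) = 53543.29642/0.044 = 1216893.10039
P_0 = D_1/(1+r)^1 + D_2/(1+r)^2 + D_3/(1+r)^3 + D_4/(1+r)^4 + D_5/(1+r)^5 + TV/(1+r)^5
    = 27489.52641 + 28516.00235 + 29580.80754 + 30685.37321 + 31831.18405 + 762501.54527 = 910604.43884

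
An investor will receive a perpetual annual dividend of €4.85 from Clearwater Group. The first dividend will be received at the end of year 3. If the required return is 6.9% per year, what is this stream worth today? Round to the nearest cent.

€61.51

Value at end of year 2: C / r = €4.85 / 0.069 = €70.2899
Discount to today: PV = €70.2899 / (1 + 0.069)^2 = €70.2899 / 1.142761 = €61.51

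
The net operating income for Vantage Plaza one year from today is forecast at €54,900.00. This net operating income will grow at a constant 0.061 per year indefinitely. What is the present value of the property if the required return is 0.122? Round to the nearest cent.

Growing perpetuity: P = D₁ / (r − g) = €54,900.0000 / (0.122 − 0.061) = €900,000.00

€900000.00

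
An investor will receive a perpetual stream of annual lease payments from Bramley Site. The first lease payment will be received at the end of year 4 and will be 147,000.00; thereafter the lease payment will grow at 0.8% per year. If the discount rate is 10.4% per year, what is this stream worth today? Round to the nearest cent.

1137991.14

Value at end of year 3: C₁ / (r − g) = 147,000.00 / (0.104 − 0.008) = 1,531,250.0000
Discount to today: PV = 1,531,250.0000 / (1 + 0.104)^3 = 1,531,250.0000 / 1.345573 = 1,137,991.14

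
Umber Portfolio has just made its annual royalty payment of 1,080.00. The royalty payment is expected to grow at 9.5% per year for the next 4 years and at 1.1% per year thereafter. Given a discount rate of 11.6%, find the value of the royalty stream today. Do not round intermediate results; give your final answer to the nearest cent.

13758.53

D_1 = 1182.60000
D_2 = 1294.94700
D_3 = 1417.96697
D_4 = 1552.67383
Terminal value at year 4: TV = D_4×(1+g_2)/(r−g_2) = 1569.75324/0.105 = 14950.03085
P_0 = D_1/(1+r)^1 + D_2/(1+r)^2 + D_3/(1+r)^3 + D_4/(1+r)^4 + TV/(1+r)^4
    = 1059.67742 + 1039.73725 + 1020.17230 + 1000.97551 + 9637.96423 = 13758.52672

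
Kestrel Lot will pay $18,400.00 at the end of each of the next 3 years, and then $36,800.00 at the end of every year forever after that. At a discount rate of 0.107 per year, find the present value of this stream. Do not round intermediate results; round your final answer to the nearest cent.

$298725.23

PV of 3-year annuity: $18,400.00 × [1 − (1+0.107)^−3] / 0.107 = 45200.00387
Perpetuity value at year 3: $36,800.00 / 0.107 = 343925.23364
PV of perpetuity: 343925.23364 / (1+0.107)^3 = 253525.22590
Total PV = 45200.00387 + 253525.22590 = 298725.22977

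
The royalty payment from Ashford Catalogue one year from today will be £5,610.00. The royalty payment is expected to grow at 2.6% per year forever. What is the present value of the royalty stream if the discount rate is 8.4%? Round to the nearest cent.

£96724.14

Growing perpetuity: P = D₁ / (r − g) = £5,610.0000 / (0.084 − 0.026) = £96,724.14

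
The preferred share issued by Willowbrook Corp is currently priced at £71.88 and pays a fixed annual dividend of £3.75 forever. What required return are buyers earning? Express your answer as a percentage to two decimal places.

P = C/r ⇒ r = C/P = £3.75/£71.88 = 0.052170

5.22%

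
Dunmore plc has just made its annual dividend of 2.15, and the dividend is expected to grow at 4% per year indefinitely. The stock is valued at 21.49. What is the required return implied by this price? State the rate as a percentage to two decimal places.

14.40%

D₁ = 2.15 × 1.04 = 2.2360
P = D₁/(r − g) ⇒ r = D₁/P + g = 2.2360/21.49 + 0.04 = 0.104048 + 0.04 = 0.144048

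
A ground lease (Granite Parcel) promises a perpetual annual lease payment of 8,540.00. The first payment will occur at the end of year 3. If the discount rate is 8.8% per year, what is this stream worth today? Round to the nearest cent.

81981.79

Value at end of year 2: C / r = 8,540.00 / 0.088 = 97,045.4545
Discount to today: PV = 97,045.4545 / (1 + 0.088)^2 = 97,045.4545 / 1.183744 = 81,981.79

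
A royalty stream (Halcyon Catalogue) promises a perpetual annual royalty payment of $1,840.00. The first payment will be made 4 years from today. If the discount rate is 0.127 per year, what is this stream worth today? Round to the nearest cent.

$10121.44

Value at end of year 3: C / r = $1,840.00 / 0.127 = $14,488.1890
Discount to today: PV = $14,488.1890 / (1 + 0.127)^3 = $14,488.1890 / 1.431435 = $10,121.44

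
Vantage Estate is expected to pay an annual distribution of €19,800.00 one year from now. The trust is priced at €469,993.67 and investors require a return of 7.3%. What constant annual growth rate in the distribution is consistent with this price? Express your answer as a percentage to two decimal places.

P = D₁/(r−g) ⇒ g = r − D₁/P = 0.073 − €19,800.00/€469,993.67 = 0.030872

3.09%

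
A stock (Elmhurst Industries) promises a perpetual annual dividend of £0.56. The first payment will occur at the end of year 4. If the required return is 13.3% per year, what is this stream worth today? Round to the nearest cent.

Value at end of year 3: C / r = £0.56 / 0.133 = £4.2105
Discount to today: PV = £4.2105 / (1 + 0.133)^3 = £4.2105 / 1.454420 = £2.89

£2.89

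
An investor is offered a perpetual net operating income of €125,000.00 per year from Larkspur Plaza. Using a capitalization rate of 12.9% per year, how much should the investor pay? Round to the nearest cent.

€968992.25

Level perpetuity: PV = C / r = €125,000.00 / 0.129 = €968,992.25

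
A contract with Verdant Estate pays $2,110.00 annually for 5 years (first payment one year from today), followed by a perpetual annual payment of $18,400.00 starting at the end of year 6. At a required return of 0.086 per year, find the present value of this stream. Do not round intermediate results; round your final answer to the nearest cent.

PV of 5-year annuity: $2,110.00 × [1 − (1+0.086)^−5] / 0.086 = 8293.05681
Perpetuity value at year 5: $18,400.00 / 0.086 = 213953.48837
PV of perpetuity: 213953.48837 / (1+0.086)^5 = 141634.88866
Total PV = 8293.05681 + 141634.88866 = 149927.94548

$149927.95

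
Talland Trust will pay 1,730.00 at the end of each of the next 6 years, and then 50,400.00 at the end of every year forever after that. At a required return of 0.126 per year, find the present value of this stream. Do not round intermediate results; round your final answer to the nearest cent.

203252.52

PV of 6-year annuity: 1,730.00 × [1 − (1+0.126)^−6] / 0.126 = 6993.48964
Perpetuity value at year 6: 50,400.00 / 0.126 = 400000.00000
PV of perpetuity: 400000.00000 / (1+0.126)^6 = 196259.03009
Total PV = 6993.48964 + 196259.03009 = 203252.51973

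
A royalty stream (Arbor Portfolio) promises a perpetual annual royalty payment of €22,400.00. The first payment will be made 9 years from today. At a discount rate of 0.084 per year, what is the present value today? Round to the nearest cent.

€139873.19

Value at end of year 8: C / r = €22,400.00 / 0.084 = €266,666.6667
Discount to today: PV = €266,666.6667 / (1 + 0.084)^8 = €266,666.6667 / 1.906489 = €139,873.19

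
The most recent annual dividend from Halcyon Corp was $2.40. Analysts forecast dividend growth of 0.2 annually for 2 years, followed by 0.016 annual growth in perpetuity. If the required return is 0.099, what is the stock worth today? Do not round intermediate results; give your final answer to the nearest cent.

D_1 = 2.88000
D_2 = 3.45600
Terminal value at year 2: TV = D_2×(1+g_2)/(r−g_2) = 3.51130/0.083 = 42.30477
P_0 = D_1/(1+r)^1 + D_2/(1+r)^2 + TV/(1+r)^2
    = 2.62056 + 2.86140 + 35.02628 = 40.50824

$40.51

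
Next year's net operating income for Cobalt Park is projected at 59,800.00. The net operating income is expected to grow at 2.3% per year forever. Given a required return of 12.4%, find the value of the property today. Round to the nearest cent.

592079.21

Growing perpetuity: P = D₁ / (r − g) = 59,800.0000 / (0.124 − 0.023) = 592,079.21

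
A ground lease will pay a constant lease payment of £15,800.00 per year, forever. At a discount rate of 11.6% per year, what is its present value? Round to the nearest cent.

Level perpetuity: PV = C / r = £15,800.00 / 0.116 = £136,206.90

£136206.90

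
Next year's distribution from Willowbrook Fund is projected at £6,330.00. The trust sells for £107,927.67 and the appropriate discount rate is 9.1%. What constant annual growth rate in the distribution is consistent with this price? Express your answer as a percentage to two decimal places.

P = D₁/(r−g) ⇒ g = r − D₁/P = 0.091 − £6,330.00/£107,927.67 = 0.032350

3.23%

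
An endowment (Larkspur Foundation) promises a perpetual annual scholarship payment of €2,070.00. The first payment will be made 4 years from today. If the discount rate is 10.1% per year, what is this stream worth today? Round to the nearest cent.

€15356.32

Value at end of year 3: C / r = €2,070.00 / 0.101 = €20,495.0495
Discount to today: PV = €20,495.0495 / (1 + 0.101)^3 = €20,495.0495 / 1.334633 = €15,356.32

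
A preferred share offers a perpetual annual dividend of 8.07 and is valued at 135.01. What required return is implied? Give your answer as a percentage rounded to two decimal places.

5.98%

P = C/r ⇒ r = C/P = 8.07/135.01 = 0.059773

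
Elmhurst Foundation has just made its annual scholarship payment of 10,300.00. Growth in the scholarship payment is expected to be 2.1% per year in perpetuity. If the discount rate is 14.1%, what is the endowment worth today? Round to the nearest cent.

87635.83

D₁ = D₀ × (1 + g) = 10,300.00 × 1.021 = 10,516.3000
Growing perpetuity: P = D₁ / (r − g) = 10,516.3000 / (0.141 − 0.021) = 87,635.83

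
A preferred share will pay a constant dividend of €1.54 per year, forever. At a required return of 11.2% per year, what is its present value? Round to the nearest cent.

€13.75

Level perpetuity: PV = C / r = €1.54 / 0.112 = €13.75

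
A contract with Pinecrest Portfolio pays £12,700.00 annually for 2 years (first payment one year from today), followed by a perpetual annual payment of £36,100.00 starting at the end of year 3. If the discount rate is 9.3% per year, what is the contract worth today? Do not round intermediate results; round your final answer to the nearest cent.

PV of 2-year annuity: £12,700.00 × [1 − (1+0.093)^−2] / 0.093 = 22250.13372
Perpetuity value at year 2: £36,100.00 / 0.093 = 388172.04301
PV of perpetuity: 388172.04301 / (1+0.093)^2 = 324925.59991
Total PV = 22250.13372 + 324925.59991 = 347175.73363

£347175.73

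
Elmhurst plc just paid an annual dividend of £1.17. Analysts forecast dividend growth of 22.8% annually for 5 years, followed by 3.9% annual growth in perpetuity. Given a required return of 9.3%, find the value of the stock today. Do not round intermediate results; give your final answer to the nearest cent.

£48.71

D_1 = 1.43676
D_2 = 1.76434
D_3 = 2.16661
D_4 = 2.66060
D_5 = 3.26721
Terminal value at year 5: TV = D_5×(1+g_2)/(r−g_2) = 3.39464/0.054 = 62.86363
P_0 = D_1/(1+r)^1 + D_2/(1+r)^2 + D_3/(1+r)^3 + D_4/(1+r)^4 + D_5/(1+r)^5 + TV/(1+r)^5
    = 1.31451 + 1.47687 + 1.65928 + 1.86423 + 2.09448 + 40.29941 = 48.70878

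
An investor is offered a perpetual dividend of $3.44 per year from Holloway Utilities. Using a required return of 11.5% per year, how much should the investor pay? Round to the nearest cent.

$29.91

Level perpetuity: PV = C / r = $3.44 / 0.115 = $29.91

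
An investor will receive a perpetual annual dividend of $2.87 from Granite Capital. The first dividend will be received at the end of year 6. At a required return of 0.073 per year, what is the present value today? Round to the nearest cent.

Value at end of year 5: C / r = $2.87 / 0.073 = $39.3151
Discount to today: PV = $39.3151 / (1 + 0.073)^5 = $39.3151 / 1.422324 = $27.64

$27.64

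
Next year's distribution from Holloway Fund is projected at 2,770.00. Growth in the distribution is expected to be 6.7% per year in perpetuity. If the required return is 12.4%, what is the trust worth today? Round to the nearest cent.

48596.49

Growing perpetuity: P = D₁ / (r − g) = 2,770.0000 / (0.124 − 0.067) = 48,596.49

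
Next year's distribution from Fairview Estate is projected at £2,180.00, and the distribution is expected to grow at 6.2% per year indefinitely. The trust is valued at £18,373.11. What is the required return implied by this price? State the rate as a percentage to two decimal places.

18.07%

P = D₁/(r − g) ⇒ r = D₁/P + g = £2,180.0000/£18,373.11 + 0.062 = 0.118652 + 0.062 = 0.180652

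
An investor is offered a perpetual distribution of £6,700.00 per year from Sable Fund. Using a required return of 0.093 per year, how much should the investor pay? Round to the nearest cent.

Level perpetuity: PV = C / r = £6,700.00 / 0.093 = £72,043.01

£72043.01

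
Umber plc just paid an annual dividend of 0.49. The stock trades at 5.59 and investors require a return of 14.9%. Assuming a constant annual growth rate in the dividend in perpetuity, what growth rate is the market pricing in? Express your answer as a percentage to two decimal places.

P = D₀(1+g)/(r−g) ⇒ P(r−g) = D₀(1+g) ⇒ g(P+D₀) = P·r − D₀
g = (P·r − D₀)/(P + D₀) = (5.59×0.149 − 0.49) / (5.59 + 0.49) = 0.056400

5.64%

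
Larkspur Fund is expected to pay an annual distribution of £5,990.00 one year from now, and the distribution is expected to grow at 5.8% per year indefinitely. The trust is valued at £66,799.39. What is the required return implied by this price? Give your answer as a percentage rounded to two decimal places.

P = D₁/(r − g) ⇒ r = D₁/P + g = £5,990.0000/£66,799.39 + 0.058 = 0.089671 + 0.058 = 0.147671

14.77%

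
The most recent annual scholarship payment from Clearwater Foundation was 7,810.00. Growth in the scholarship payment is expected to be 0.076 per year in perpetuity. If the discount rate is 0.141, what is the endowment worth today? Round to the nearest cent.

129285.54

D₁ = D₀ × (1 + g) = 7,810.00 × 1.076 = 8,403.5600
Growing perpetuity: P = D₁ / (r − g) = 8,403.5600 / (0.141 − 0.076) = 129,285.54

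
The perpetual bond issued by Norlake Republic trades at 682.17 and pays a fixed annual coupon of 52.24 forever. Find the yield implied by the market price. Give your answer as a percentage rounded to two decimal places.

P = C/r ⇒ r = C/P = 52.24/682.17 = 0.076579

7.66%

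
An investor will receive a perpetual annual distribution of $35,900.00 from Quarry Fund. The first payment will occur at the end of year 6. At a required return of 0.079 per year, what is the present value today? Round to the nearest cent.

Value at end of year 5: C / r = $35,900.00 / 0.079 = $454,430.3797
Discount to today: PV = $454,430.3797 / (1 + 0.079)^5 = $454,430.3797 / 1.462538 = $310,713.51

$310713.51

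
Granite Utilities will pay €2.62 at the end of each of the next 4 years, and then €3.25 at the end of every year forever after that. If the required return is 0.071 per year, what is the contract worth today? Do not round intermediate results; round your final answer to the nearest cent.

€43.65

PV of 4-year annuity: €2.62 × [1 − (1+0.071)^−4] / 0.071 = 8.85450
Perpetuity value at year 4: €3.25 / 0.071 = 45.77465
PV of perpetuity: 45.77465 / (1+0.071)^4 = 34.79102
Total PV = 8.85450 + 34.79102 = 43.64551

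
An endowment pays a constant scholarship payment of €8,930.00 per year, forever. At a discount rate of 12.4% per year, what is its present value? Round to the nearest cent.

€72016.13

Level perpetuity: PV = C / r = €8,930.00 / 0.124 = €72,016.13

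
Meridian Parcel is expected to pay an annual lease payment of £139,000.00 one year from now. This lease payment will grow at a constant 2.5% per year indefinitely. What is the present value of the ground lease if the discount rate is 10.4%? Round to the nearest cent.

Growing perpetuity: P = D₁ / (r − g) = £139,000.0000 / (0.104 − 0.025) = £1,759,493.67

£1759493.67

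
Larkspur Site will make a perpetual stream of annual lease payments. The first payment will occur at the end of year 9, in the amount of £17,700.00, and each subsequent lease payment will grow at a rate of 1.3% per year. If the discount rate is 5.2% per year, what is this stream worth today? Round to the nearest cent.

£302539.96

Value at end of year 8: C₁ / (r − g) = £17,700.00 / (0.052 − 0.013) = £453,846.1538
Discount to today: PV = £453,846.1538 / (1 + 0.052)^8 = £453,846.1538 / 1.500120 = £302,539.96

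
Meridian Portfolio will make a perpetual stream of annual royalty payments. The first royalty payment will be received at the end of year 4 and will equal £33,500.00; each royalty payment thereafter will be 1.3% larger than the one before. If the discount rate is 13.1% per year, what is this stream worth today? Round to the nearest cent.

Value at end of year 3: C₁ / (r − g) = £33,500.00 / (0.131 − 0.013) = £283,898.3051
Discount to today: PV = £283,898.3051 / (1 + 0.131)^3 = £283,898.3051 / 1.446731 = £196,234.33

£196234.33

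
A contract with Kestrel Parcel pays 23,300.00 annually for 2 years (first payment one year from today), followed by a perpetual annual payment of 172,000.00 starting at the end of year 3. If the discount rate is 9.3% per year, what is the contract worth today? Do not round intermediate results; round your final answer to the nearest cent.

1588943.08

PV of 2-year annuity: 23,300.00 × [1 − (1+0.093)^−2] / 0.093 = 40821.11147
Perpetuity value at year 2: 172,000.00 / 0.093 = 1849462.36559
PV of perpetuity: 1849462.36559 / (1+0.093)^2 = 1548121.97189
Total PV = 40821.11147 + 1548121.97189 = 1588943.08336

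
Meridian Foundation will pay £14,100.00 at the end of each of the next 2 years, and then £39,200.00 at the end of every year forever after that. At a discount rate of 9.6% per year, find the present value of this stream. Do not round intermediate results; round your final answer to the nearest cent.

PV of 2-year annuity: £14,100.00 × [1 − (1+0.096)^−2] / 0.096 = 24603.06889
Perpetuity value at year 2: £39,200.00 / 0.096 = 408333.33333
PV of perpetuity: 408333.33333 / (1+0.096)^2 = 339933.31202
Total PV = 24603.06889 + 339933.31202 = 364536.38091

£364536.38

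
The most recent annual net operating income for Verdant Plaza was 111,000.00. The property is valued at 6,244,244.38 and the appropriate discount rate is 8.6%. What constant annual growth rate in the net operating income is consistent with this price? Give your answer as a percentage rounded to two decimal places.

P = D₀(1+g)/(r−g) ⇒ P(r−g) = D₀(1+g) ⇒ g(P+D₀) = P·r − D₀
g = (P·r − D₀)/(P + D₀) = (6,244,244.38×0.086 − 111,000.00) / (6,244,244.38 + 111,000.00) = 0.067032

6.70%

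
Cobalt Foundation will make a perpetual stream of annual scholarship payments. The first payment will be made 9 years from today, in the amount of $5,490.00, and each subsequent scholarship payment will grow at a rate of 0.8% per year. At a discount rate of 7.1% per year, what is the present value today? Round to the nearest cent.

Value at end of year 8: C₁ / (r − g) = $5,490.00 / (0.071 − 0.008) = $87,142.8571
Discount to today: PV = $87,142.8571 / (1 + 0.071)^8 = $87,142.8571 / 1.731075 = $50,340.33

$50340.33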